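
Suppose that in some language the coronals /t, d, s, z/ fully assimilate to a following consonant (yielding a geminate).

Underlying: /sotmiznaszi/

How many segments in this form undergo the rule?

/t/ before /m/ → [m] (total assimilation)
/z/ before /n/ → [n] (total assimilation)
/s/ before /z/ → [z] (total assimilation)
3 segments change.

3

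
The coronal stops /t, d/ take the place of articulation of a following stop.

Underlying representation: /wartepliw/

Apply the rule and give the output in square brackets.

no segment meets the rule's conditions; no change.

[wartepliw]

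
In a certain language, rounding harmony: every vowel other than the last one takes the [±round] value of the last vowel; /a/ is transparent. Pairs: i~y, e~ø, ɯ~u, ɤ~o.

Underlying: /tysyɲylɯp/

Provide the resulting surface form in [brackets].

[tisiɲilɯp]

/y/ harmonizes with /ɯ/ ([-round]) → [i]
/y/ harmonizes with /ɯ/ ([-round]) → [i]
/y/ harmonizes with /ɯ/ ([-round]) → [i]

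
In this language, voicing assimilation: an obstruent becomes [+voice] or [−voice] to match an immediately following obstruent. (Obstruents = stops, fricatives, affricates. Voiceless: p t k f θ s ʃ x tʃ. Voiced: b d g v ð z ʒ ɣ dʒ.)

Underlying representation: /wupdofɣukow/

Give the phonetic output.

[wubdovɣukow]

/p/ before /d/ (voiced) → [b]
/f/ before /ɣ/ (voiced) → [v]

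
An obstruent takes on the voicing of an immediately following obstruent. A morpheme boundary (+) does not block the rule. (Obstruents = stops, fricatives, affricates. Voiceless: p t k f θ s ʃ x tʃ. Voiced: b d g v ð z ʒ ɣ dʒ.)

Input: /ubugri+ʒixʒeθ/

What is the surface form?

/x/ before /ʒ/ (voiced) → [ɣ]

[ubugri+ʒiɣʒeθ]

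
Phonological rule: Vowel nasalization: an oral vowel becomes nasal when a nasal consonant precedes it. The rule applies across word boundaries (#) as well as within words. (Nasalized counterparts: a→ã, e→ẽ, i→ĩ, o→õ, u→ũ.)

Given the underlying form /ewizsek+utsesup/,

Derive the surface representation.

[ewizsek+utsesup]

no segment meets the rule's conditions; no change.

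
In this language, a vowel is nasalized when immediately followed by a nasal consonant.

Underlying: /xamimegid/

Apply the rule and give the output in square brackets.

/a/ before nasal /m/ → [ã]
/i/ before nasal /m/ → [ĩ]

[xãmĩmegid]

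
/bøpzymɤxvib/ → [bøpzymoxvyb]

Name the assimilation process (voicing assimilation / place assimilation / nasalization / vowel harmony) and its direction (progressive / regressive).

vowel harmony, progressive

/ɤ/→[o] /i/→[y].
Vowels agree with the first vowel, so the harmony is progressive.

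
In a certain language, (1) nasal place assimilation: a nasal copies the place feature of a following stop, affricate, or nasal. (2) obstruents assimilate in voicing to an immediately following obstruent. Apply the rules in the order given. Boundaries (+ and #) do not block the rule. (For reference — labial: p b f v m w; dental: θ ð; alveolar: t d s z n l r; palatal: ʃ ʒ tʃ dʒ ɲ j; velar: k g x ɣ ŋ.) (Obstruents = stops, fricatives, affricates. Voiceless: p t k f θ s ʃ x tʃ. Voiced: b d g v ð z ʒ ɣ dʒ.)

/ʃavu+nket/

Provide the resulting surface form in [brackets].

Rule 1: /n/ before /k/ (velar) → [ŋ]
After rule 1: ʃavu+ŋket
Rule 2: no segment meets the rule's conditions; no change.

[ʃavu+ŋket]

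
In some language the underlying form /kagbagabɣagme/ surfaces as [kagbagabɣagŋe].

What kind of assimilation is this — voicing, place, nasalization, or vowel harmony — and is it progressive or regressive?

place assimilation, progressive

/m/→[ŋ].
Each target copies a feature from the preceding segment, so the direction is progressive.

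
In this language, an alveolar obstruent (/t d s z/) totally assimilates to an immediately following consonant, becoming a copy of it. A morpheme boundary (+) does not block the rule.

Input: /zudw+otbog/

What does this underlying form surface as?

/d/ before /w/ → [w] (total assimilation)
/t/ before /b/ → [b] (total assimilation)

[zuww+obbog]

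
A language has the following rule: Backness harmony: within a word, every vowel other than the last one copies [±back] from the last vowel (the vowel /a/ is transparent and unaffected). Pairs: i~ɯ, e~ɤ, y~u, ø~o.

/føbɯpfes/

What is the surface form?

[føbipfes]

/ɯ/ harmonizes with /e/ ([-back]) → [i]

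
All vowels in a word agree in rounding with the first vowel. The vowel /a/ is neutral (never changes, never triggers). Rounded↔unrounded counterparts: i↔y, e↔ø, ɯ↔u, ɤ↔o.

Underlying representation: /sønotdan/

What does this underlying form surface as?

[sønotdan]

no segment meets the rule's conditions; no change.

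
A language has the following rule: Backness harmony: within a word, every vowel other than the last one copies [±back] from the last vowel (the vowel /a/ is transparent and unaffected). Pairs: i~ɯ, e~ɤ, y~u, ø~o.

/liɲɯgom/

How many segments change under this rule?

1

/i/ harmonizes with /o/ ([+back]) → [ɯ]
1 segment changes.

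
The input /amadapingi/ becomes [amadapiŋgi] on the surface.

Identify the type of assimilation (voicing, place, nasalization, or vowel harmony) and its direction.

/n/→[ŋ].
Each target copies a feature from the following segment, so the direction is regressive.

place assimilation, regressive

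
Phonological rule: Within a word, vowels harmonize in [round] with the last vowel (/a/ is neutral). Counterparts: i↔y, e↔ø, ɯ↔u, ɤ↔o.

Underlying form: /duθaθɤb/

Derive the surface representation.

/u/ harmonizes with /ɤ/ ([-round]) → [ɯ]

[dɯθaθɤb]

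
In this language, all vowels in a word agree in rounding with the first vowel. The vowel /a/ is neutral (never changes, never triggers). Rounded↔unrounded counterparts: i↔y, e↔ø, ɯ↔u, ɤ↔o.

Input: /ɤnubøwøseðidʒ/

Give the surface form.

[ɤnɯbeweseðidʒ]

/u/ harmonizes with /ɤ/ ([-round]) → [ɯ]
/ø/ harmonizes with /ɤ/ ([-round]) → [e]
/ø/ harmonizes with /ɤ/ ([-round]) → [e]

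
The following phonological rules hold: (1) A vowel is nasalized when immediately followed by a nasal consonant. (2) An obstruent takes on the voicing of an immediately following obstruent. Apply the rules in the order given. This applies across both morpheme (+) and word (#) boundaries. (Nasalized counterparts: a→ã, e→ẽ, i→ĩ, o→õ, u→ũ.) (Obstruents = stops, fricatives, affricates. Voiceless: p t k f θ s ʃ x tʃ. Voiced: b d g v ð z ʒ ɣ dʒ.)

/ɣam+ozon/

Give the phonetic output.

Rule 1: /a/ before nasal /m/ → [ã]
Rule 1: /o/ before nasal /n/ → [õ]
After rule 1: ɣãm+ozõn
Rule 2: no segment meets the rule's conditions; no change.

[ɣãm+ozõn]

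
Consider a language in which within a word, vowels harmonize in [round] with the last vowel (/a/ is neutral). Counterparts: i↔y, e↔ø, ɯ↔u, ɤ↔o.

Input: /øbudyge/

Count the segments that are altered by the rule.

3

/ø/ harmonizes with /e/ ([-round]) → [e]
/u/ harmonizes with /e/ ([-round]) → [ɯ]
/y/ harmonizes with /e/ ([-round]) → [i]
3 segments change.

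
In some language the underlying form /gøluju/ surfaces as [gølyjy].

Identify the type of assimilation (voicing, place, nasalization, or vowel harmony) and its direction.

vowel harmony, progressive

/u/→[y] /u/→[y].
Vowels agree with the first vowel, so the harmony is progressive.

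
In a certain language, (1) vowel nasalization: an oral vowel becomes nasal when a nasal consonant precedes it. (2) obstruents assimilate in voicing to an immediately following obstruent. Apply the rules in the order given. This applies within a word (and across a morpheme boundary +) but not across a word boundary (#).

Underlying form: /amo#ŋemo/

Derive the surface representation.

[amõ#ŋẽmõ]

Rule 1: /o/ after nasal /m/ → [õ]
Rule 1: /e/ after nasal /ŋ/ → [ẽ]
Rule 1: /o/ after nasal /m/ → [õ]
After rule 1: amõ#ŋẽmõ
Rule 2: no segment meets the rule's conditions; no change.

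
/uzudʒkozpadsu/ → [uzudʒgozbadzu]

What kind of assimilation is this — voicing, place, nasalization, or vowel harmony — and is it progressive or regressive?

/k/→[g] /p/→[b] /s/→[z].
Each target copies a feature from the preceding segment, so the direction is progressive.

voicing assimilation, progressive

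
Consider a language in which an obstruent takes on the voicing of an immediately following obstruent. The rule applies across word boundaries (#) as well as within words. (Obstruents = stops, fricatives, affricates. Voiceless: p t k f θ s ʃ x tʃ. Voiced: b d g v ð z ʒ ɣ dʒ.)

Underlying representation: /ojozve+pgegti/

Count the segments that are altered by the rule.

2

/p/ before /g/ (voiced) → [b]
/g/ before /t/ (voiceless) → [k]
2 segments change.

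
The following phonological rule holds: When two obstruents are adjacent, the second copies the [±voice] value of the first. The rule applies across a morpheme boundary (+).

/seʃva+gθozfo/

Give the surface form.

/v/ after /ʃ/ (voiceless) → [f]
/θ/ after /g/ (voiced) → [ð]
/f/ after /z/ (voiced) → [v]

[seʃfa+gðozvo]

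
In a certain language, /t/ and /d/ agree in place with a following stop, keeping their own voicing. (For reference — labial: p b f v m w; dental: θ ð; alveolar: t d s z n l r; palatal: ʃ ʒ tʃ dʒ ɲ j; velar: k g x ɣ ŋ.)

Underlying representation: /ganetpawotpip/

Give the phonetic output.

/t/ before /p/ (labial) → [p]
/t/ before /p/ (labial) → [p]

[ganeppawoppip]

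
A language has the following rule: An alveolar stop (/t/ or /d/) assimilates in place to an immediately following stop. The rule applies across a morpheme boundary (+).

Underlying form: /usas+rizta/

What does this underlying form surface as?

no segment meets the rule's conditions; no change.

[usas+rizta]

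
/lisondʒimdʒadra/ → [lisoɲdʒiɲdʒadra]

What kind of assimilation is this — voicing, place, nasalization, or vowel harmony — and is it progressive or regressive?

place assimilation, regressive

/n/→[ɲ] /m/→[ɲ].
Each target copies a feature from the following segment, so the direction is regressive.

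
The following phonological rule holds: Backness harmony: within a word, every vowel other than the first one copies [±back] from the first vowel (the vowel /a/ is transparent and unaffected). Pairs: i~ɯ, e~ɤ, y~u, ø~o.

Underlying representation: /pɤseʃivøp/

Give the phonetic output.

[pɤsɤʃɯvop]

/e/ harmonizes with /ɤ/ ([+back]) → [ɤ]
/i/ harmonizes with /ɤ/ ([+back]) → [ɯ]
/ø/ harmonizes with /ɤ/ ([+back]) → [o]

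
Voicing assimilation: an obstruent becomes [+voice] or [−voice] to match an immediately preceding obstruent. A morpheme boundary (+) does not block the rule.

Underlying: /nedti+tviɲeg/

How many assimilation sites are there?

2

/t/ after /d/ (voiced) → [d]
/v/ after /t/ (voiceless) → [f]
2 segments change.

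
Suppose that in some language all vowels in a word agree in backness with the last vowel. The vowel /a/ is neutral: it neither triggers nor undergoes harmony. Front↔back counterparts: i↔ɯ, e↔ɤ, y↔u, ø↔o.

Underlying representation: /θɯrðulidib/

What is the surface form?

[θirðylidib]

/ɯ/ harmonizes with /i/ ([-back]) → [i]
/u/ harmonizes with /i/ ([-back]) → [y]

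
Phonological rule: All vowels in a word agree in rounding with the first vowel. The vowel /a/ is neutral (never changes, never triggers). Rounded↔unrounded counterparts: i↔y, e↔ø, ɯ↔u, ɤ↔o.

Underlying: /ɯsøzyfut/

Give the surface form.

/ø/ harmonizes with /ɯ/ ([-round]) → [e]
/y/ harmonizes with /ɯ/ ([-round]) → [i]
/u/ harmonizes with /ɯ/ ([-round]) → [ɯ]

[ɯsezifɯt]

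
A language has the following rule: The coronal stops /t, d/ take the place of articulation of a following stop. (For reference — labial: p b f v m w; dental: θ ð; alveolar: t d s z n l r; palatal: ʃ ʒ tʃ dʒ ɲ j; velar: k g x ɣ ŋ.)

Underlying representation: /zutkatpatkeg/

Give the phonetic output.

/t/ before /k/ (velar) → [k]
/t/ before /p/ (labial) → [p]
/t/ before /k/ (velar) → [k]

[zukkappakkeg]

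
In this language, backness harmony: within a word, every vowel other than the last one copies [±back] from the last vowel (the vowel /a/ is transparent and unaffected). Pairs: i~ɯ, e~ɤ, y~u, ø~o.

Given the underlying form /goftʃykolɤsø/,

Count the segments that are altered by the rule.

3

/o/ harmonizes with /ø/ ([-back]) → [ø]
/o/ harmonizes with /ø/ ([-back]) → [ø]
/ɤ/ harmonizes with /ø/ ([-back]) → [e]
3 segments change.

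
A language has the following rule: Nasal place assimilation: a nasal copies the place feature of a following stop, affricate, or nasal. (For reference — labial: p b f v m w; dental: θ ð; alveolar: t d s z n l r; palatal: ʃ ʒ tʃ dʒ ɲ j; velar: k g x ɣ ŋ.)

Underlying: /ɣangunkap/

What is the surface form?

[ɣaŋguŋkap]

/n/ before /g/ (velar) → [ŋ]
/n/ before /k/ (velar) → [ŋ]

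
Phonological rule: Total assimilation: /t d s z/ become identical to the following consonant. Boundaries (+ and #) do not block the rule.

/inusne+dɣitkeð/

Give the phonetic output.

/s/ before /n/ → [n] (total assimilation)
/d/ before /ɣ/ → [ɣ] (total assimilation)
/t/ before /k/ → [k] (total assimilation)

[inunne+ɣɣikkeð]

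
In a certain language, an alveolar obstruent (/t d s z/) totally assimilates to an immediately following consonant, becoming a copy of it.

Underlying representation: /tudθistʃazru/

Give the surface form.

/d/ before /θ/ → [θ] (total assimilation)
/s/ before /tʃ/ → [tʃ] (total assimilation)
/z/ before /r/ → [r] (total assimilation)

[tuθθitʃtʃarru]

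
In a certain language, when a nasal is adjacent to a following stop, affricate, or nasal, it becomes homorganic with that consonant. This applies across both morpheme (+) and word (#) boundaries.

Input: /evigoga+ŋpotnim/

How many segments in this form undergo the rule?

1

/ŋ/ before /p/ (labial) → [m]
1 segment changes.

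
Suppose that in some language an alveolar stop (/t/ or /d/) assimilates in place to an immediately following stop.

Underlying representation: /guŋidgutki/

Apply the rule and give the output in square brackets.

[guŋiggukki]

/d/ before /g/ (velar) → [g]
/t/ before /k/ (velar) → [k]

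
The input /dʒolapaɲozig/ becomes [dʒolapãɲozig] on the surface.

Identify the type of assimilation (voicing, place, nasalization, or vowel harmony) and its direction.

/a/→[ã].
Each target copies a feature from the following segment, so the direction is regressive.

nasalization, regressive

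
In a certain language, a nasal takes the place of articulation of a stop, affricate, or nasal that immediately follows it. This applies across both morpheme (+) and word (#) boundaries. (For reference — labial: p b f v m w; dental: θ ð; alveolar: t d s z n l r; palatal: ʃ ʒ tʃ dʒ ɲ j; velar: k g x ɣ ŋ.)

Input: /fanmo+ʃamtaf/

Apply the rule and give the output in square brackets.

[fammo+ʃantaf]

/n/ before /m/ (labial) → [m]
/m/ before /t/ (alveolar) → [n]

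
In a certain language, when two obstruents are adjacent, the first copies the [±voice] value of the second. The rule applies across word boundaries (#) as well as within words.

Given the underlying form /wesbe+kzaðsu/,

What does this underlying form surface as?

/s/ before /b/ (voiced) → [z]
/k/ before /z/ (voiced) → [g]
/ð/ before /s/ (voiceless) → [θ]

[wezbe+gzaθsu]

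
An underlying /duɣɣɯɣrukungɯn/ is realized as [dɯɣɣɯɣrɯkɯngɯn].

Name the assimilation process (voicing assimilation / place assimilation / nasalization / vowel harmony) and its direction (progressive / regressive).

/u/→[ɯ] /u/→[ɯ] /u/→[ɯ].
Vowels agree with the last vowel, so the harmony is regressive.

vowel harmony, regressive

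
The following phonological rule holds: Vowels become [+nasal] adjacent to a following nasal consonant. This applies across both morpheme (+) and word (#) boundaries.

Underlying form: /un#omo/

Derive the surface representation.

/u/ before nasal /n/ → [ũ]
/o/ before nasal /m/ → [õ]

[ũn#õmo]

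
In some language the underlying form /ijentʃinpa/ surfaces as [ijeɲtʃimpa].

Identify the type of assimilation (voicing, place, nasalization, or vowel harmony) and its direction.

place assimilation, regressive

/n/→[ɲ] /n/→[m].
Each target copies a feature from the following segment, so the direction is regressive.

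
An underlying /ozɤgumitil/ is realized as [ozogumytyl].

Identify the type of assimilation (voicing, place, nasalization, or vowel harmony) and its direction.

/ɤ/→[o] /i/→[y] /i/→[y].
Vowels agree with the first vowel, so the harmony is progressive.

vowel harmony, progressive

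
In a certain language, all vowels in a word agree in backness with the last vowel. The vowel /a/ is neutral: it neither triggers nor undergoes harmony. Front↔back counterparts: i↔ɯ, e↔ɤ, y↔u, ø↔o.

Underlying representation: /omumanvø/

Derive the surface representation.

/o/ harmonizes with /ø/ ([-back]) → [ø]
/u/ harmonizes with /ø/ ([-back]) → [y]

[ømymanvø]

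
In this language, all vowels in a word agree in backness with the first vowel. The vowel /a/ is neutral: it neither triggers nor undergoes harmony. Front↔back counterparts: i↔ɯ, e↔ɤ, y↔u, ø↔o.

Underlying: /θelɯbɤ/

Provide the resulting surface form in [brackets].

[θelibe]

/ɯ/ harmonizes with /e/ ([-back]) → [i]
/ɤ/ harmonizes with /e/ ([-back]) → [e]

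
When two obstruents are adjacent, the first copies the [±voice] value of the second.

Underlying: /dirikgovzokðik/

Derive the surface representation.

[diriggovzogðik]

/k/ before /g/ (voiced) → [g]
/k/ before /ð/ (voiced) → [g]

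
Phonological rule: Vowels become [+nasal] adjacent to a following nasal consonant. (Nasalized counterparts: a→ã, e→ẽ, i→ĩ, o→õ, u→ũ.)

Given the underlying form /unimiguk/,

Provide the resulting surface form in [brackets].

[ũnĩmiguk]

/u/ before nasal /n/ → [ũ]
/i/ before nasal /m/ → [ĩ]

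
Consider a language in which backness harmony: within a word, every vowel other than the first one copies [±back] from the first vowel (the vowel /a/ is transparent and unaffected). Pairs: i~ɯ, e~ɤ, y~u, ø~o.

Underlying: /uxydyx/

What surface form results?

/y/ harmonizes with /u/ ([+back]) → [u]
/y/ harmonizes with /u/ ([+back]) → [u]

[uxudux]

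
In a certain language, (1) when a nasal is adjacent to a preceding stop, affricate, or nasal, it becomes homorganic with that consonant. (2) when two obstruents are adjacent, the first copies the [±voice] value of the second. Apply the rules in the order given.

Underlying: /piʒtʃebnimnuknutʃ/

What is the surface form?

[piʃtʃebmimmukŋutʃ]

Rule 1: /n/ after /b/ (labial) → [m]
Rule 1: /n/ after /m/ (labial) → [m]
Rule 1: /n/ after /k/ (velar) → [ŋ]
After rule 1: piʒtʃebmimmukŋutʃ
Rule 2: /ʒ/ before /tʃ/ (voiceless) → [ʃ]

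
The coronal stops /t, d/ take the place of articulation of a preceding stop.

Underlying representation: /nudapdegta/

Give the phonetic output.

/d/ after /p/ (labial) → [b]
/t/ after /g/ (velar) → [k]

[nudapbegka]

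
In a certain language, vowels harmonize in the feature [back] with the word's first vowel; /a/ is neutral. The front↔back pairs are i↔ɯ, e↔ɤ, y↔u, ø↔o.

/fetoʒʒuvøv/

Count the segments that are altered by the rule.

2

/o/ harmonizes with /e/ ([-back]) → [ø]
/u/ harmonizes with /e/ ([-back]) → [y]
2 segments change.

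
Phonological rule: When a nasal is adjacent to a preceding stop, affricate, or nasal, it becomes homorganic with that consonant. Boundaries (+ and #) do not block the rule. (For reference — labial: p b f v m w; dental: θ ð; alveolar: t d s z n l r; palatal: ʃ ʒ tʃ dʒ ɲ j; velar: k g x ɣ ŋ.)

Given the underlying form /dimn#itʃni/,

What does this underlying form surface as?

/n/ after /m/ (labial) → [m]
/n/ after /tʃ/ (palatal) → [ɲ]

[dimm#itʃɲi]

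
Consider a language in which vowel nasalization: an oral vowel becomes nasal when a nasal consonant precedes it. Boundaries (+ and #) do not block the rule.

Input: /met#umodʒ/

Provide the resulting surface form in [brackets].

[mẽt#umõdʒ]

/e/ after nasal /m/ → [ẽ]
/o/ after nasal /m/ → [õ]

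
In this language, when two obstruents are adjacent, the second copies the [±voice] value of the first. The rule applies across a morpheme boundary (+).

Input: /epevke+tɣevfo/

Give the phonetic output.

[epevge+txevvo]

/k/ after /v/ (voiced) → [g]
/ɣ/ after /t/ (voiceless) → [x]
/f/ after /v/ (voiced) → [v]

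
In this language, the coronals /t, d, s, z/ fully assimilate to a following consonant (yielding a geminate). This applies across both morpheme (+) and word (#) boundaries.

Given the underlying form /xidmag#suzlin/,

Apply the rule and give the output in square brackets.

/d/ before /m/ → [m] (total assimilation)
/z/ before /l/ → [l] (total assimilation)

[ximmag#sullin]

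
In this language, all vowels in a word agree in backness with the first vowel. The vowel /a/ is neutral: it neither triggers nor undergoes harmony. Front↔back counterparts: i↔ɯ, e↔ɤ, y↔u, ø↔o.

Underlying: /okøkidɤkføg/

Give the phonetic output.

/ø/ harmonizes with /o/ ([+back]) → [o]
/i/ harmonizes with /o/ ([+back]) → [ɯ]
/ø/ harmonizes with /o/ ([+back]) → [o]

[okokɯdɤkfog]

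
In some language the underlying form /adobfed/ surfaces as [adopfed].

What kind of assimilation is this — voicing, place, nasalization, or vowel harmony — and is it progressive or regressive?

/b/→[p].
Each target copies a feature from the following segment, so the direction is regressive.

voicing assimilation, regressive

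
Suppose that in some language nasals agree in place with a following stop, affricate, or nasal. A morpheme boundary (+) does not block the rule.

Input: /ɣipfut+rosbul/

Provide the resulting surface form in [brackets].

no segment meets the rule's conditions; no change.

[ɣipfut+rosbul]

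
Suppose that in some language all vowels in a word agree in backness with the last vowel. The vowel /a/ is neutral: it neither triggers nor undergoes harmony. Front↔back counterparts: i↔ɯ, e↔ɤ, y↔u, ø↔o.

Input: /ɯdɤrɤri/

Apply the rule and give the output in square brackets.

[idereri]

/ɯ/ harmonizes with /i/ ([-back]) → [i]
/ɤ/ harmonizes with /i/ ([-back]) → [e]
/ɤ/ harmonizes with /i/ ([-back]) → [e]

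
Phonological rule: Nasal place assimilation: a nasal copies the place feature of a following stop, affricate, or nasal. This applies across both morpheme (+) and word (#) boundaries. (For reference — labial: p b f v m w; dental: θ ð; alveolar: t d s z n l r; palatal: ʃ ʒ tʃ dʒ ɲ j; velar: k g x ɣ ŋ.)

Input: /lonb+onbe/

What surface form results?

/n/ before /b/ (labial) → [m]
/n/ before /b/ (labial) → [m]

[lomb+ombe]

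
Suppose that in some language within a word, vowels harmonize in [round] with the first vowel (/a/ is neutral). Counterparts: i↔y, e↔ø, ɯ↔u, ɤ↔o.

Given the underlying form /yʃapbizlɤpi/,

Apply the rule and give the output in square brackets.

[yʃapbyzlopy]

/i/ harmonizes with /y/ ([+round]) → [y]
/ɤ/ harmonizes with /y/ ([+round]) → [o]
/i/ harmonizes with /y/ ([+round]) → [y]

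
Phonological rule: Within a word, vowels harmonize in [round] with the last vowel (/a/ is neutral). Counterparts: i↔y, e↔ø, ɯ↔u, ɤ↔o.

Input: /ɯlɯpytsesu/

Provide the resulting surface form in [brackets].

/ɯ/ harmonizes with /u/ ([+round]) → [u]
/ɯ/ harmonizes with /u/ ([+round]) → [u]
/e/ harmonizes with /u/ ([+round]) → [ø]

[ulupytsøsu]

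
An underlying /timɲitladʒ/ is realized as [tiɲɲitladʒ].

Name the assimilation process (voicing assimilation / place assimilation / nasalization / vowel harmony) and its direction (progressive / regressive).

/m/→[ɲ].
Each target copies a feature from the following segment, so the direction is regressive.

place assimilation, regressive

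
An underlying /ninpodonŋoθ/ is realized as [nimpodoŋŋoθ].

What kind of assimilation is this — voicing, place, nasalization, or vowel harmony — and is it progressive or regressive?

place assimilation, regressive

/n/→[m] /n/→[ŋ].
Each target copies a feature from the following segment, so the direction is regressive.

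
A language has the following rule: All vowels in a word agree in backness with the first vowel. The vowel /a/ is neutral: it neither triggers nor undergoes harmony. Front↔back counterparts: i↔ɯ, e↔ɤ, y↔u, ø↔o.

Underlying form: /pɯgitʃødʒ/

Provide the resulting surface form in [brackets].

[pɯgɯtʃodʒ]

/i/ harmonizes with /ɯ/ ([+back]) → [ɯ]
/ø/ harmonizes with /ɯ/ ([+back]) → [o]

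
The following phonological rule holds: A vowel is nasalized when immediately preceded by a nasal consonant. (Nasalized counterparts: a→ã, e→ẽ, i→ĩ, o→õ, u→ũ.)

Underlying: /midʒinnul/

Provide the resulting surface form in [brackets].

[mĩdʒinnũl]

/i/ after nasal /m/ → [ĩ]
/u/ after nasal /n/ → [ũ]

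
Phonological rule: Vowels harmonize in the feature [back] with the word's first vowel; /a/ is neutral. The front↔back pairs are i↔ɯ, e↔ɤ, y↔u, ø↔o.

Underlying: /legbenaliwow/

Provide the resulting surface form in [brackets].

[legbenaliwøw]

/o/ harmonizes with /e/ ([-back]) → [ø]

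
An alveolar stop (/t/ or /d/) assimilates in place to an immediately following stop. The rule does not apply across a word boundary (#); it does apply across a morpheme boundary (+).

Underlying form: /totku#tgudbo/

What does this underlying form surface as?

[tokku#kgubbo]

/t/ before /k/ (velar) → [k]
/t/ before /g/ (velar) → [k]
/d/ before /b/ (labial) → [b]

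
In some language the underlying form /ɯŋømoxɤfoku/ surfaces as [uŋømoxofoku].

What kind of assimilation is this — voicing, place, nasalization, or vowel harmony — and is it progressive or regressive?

/ɯ/→[u] /ɤ/→[o].
Vowels agree with the last vowel, so the harmony is regressive.

vowel harmony, regressive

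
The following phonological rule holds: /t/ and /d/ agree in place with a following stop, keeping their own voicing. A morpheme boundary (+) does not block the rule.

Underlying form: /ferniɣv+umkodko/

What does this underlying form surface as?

[ferniɣv+umkogko]

/d/ before /k/ (velar) → [g]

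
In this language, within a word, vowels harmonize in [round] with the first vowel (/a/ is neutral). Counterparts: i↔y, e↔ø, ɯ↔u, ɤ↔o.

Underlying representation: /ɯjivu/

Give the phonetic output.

/u/ harmonizes with /ɯ/ ([-round]) → [ɯ]

[ɯjivɯ]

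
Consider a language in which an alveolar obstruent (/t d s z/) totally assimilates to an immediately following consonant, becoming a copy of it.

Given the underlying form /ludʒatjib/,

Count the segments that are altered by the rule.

1

/t/ before /j/ → [j] (total assimilation)
1 segment changes.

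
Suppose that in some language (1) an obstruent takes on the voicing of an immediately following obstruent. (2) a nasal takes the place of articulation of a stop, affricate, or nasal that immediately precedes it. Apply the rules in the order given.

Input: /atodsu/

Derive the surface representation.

[atotsu]

Rule 1: /d/ before /s/ (voiceless) → [t]
After rule 1: atotsu
Rule 2: no segment meets the rule's conditions; no change.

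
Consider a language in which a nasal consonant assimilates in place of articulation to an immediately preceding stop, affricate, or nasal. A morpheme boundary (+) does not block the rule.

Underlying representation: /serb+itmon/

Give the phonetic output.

[serb+itnon]

/m/ after /t/ (alveolar) → [n]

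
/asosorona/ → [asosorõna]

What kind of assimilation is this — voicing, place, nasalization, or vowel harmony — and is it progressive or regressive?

/o/→[õ].
Each target copies a feature from the following segment, so the direction is regressive.

nasalization, regressive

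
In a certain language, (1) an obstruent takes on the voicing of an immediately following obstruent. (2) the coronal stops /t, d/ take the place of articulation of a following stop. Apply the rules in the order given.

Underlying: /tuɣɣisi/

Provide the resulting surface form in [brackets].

[tuɣɣisi]

Rule 1: no segment meets the rule's conditions; no change.
After rule 1: tuɣɣisi
Rule 2: no segment meets the rule's conditions; no change.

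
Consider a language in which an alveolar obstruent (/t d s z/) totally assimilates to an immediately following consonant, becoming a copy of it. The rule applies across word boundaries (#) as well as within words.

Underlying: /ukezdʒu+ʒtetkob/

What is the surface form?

/z/ before /dʒ/ → [dʒ] (total assimilation)
/t/ before /k/ → [k] (total assimilation)

[ukedʒdʒu+ʒtekkob]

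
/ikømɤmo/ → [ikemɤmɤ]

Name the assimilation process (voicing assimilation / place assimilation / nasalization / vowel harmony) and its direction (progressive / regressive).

/ø/→[e] /o/→[ɤ].
Vowels agree with the first vowel, so the harmony is progressive.

vowel harmony, progressive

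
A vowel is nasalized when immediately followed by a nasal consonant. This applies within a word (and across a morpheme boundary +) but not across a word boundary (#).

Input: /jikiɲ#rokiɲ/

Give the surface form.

[jikĩɲ#rokĩɲ]

/i/ before nasal /ɲ/ → [ĩ]
/i/ before nasal /ɲ/ → [ĩ]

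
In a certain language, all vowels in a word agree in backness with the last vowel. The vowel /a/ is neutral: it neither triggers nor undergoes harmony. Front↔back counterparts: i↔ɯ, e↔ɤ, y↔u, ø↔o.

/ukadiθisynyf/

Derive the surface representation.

[ykadiθisynyf]

/u/ harmonizes with /y/ ([-back]) → [y]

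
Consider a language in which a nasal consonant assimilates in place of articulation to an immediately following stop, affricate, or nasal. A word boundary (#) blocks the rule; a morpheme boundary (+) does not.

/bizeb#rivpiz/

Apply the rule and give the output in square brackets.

[bizeb#rivpiz]

no segment meets the rule's conditions; no change.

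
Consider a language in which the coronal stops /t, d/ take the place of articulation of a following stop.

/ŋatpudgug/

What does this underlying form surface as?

[ŋappuggug]

/t/ before /p/ (labial) → [p]
/d/ before /g/ (velar) → [g]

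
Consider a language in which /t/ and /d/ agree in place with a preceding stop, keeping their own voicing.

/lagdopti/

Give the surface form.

/d/ after /g/ (velar) → [g]
/t/ after /p/ (labial) → [p]

[laggoppi]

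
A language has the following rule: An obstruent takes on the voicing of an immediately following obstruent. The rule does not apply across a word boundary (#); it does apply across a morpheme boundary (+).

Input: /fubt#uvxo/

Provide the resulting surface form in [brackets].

/b/ before /t/ (voiceless) → [p]
/v/ before /x/ (voiceless) → [f]

[fupt#ufxo]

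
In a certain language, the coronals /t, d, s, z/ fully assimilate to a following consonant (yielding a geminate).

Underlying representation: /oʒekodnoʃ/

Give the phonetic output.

[oʒekonnoʃ]

/d/ before /n/ → [n] (total assimilation)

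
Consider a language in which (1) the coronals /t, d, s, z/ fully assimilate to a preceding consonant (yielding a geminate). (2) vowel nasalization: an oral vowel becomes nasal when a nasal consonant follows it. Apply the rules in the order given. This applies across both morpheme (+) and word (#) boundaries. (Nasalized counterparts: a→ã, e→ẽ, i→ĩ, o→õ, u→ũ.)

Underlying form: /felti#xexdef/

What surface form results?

Rule 1: /t/ after /l/ → [l] (total assimilation)
Rule 1: /d/ after /x/ → [x] (total assimilation)
After rule 1: felli#xexxef
Rule 2: no segment meets the rule's conditions; no change.

[felli#xexxef]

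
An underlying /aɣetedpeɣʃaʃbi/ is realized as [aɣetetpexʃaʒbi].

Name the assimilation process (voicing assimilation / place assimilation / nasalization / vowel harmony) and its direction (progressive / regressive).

/d/→[t] /ɣ/→[x] /ʃ/→[ʒ].
Each target copies a feature from the following segment, so the direction is regressive.

voicing assimilation, regressive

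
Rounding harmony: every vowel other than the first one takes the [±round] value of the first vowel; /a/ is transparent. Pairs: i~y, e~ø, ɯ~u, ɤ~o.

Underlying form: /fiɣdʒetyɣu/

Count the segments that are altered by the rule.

/y/ harmonizes with /i/ ([-round]) → [i]
/u/ harmonizes with /i/ ([-round]) → [ɯ]
2 segments change.

2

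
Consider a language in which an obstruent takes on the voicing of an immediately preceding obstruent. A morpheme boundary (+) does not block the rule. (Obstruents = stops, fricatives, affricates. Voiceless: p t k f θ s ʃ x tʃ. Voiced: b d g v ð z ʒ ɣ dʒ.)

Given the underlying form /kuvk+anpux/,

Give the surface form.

[kuvg+anpux]

/k/ after /v/ (voiced) → [g]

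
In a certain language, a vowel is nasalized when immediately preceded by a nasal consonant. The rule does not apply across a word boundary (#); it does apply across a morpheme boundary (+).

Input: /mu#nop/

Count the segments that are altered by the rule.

/u/ after nasal /m/ → [ũ]
/o/ after nasal /n/ → [õ]
2 segments change.

2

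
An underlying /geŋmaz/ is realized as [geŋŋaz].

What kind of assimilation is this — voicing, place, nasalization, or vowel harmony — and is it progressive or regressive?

place assimilation, progressive

/m/→[ŋ].
Each target copies a feature from the preceding segment, so the direction is progressive.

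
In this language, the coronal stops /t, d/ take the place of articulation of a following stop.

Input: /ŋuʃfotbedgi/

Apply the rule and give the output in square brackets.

/t/ before /b/ (labial) → [p]
/d/ before /g/ (velar) → [g]

[ŋuʃfopbeggi]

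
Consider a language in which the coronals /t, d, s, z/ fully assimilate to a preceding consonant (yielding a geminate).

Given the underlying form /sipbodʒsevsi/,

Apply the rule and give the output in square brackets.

/s/ after /dʒ/ → [dʒ] (total assimilation)
/s/ after /v/ → [v] (total assimilation)

[sipbodʒdʒevvi]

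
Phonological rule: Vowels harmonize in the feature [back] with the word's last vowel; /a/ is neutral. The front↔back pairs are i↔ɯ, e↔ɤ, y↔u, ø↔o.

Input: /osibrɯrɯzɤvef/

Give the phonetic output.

[øsibririzevef]

/o/ harmonizes with /e/ ([-back]) → [ø]
/ɯ/ harmonizes with /e/ ([-back]) → [i]
/ɯ/ harmonizes with /e/ ([-back]) → [i]
/ɤ/ harmonizes with /e/ ([-back]) → [e]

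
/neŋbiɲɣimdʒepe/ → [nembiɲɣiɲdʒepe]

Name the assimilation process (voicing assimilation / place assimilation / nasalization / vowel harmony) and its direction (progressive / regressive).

/ŋ/→[m] /m/→[ɲ].
Each target copies a feature from the following segment, so the direction is regressive.

place assimilation, regressive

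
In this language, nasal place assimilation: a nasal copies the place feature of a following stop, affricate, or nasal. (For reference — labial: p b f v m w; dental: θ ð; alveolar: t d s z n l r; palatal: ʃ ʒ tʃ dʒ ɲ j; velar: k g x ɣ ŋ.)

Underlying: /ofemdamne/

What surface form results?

[ofendanne]

/m/ before /d/ (alveolar) → [n]
/m/ before /n/ (alveolar) → [n]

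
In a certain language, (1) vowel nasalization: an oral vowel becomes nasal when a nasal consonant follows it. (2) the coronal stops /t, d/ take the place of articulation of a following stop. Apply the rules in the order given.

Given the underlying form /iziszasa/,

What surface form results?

[iziszasa]

Rule 1: no segment meets the rule's conditions; no change.
After rule 1: iziszasa
Rule 2: no segment meets the rule's conditions; no change.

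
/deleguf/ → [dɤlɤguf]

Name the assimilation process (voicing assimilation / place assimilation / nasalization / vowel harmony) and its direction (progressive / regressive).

/e/→[ɤ] /e/→[ɤ].
Vowels agree with the last vowel, so the harmony is regressive.

vowel harmony, regressive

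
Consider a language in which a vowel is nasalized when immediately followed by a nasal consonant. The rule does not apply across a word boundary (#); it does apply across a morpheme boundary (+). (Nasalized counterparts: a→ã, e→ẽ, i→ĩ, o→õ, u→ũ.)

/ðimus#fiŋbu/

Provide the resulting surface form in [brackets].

/i/ before nasal /m/ → [ĩ]
/i/ before nasal /ŋ/ → [ĩ]

[ðĩmus#fĩŋbu]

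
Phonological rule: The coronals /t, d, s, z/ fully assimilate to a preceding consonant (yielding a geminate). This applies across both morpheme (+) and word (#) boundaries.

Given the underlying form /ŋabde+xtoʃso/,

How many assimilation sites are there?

3

/d/ after /b/ → [b] (total assimilation)
/t/ after /x/ → [x] (total assimilation)
/s/ after /ʃ/ → [ʃ] (total assimilation)
3 segments change.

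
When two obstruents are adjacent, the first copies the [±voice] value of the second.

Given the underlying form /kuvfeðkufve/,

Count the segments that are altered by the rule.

/v/ before /f/ (voiceless) → [f]
/ð/ before /k/ (voiceless) → [θ]
/f/ before /v/ (voiced) → [v]
3 segments change.

3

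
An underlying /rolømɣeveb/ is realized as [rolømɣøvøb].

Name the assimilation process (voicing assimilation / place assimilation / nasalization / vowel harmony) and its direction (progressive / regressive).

/e/→[ø] /e/→[ø].
Vowels agree with the first vowel, so the harmony is progressive.

vowel harmony, progressive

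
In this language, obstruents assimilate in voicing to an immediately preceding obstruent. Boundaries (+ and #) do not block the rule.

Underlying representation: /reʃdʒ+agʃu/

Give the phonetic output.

/dʒ/ after /ʃ/ (voiceless) → [tʃ]
/ʃ/ after /g/ (voiced) → [ʒ]

[reʃtʃ+agʒu]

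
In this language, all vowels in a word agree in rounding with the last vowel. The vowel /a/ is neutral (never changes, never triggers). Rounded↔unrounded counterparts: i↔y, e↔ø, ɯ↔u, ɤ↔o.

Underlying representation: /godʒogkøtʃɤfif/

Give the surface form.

[gɤdʒɤgketʃɤfif]

/o/ harmonizes with /i/ ([-round]) → [ɤ]
/o/ harmonizes with /i/ ([-round]) → [ɤ]
/ø/ harmonizes with /i/ ([-round]) → [e]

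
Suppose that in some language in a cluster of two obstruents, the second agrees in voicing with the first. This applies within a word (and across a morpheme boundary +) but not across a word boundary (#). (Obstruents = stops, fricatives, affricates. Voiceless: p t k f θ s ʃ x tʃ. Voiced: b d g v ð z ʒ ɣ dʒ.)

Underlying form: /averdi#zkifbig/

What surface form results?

[averdi#zgifpig]

/k/ after /z/ (voiced) → [g]
/b/ after /f/ (voiceless) → [p]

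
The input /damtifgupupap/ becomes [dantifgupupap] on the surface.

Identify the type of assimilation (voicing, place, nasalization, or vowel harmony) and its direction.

place assimilation, regressive

/m/→[n].
Each target copies a feature from the following segment, so the direction is regressive.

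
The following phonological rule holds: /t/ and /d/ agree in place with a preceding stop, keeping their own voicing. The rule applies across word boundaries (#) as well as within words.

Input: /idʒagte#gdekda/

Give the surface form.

[idʒagke#ggekga]

/t/ after /g/ (velar) → [k]
/d/ after /g/ (velar) → [g]
/d/ after /k/ (velar) → [g]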